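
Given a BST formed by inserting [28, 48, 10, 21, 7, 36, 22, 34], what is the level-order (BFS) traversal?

Tree insertion order: [28, 48, 10, 21, 7, 36, 22, 34]
Tree (level-order array): [28, 10, 48, 7, 21, 36, None, None, None, None, 22, 34]
BFS from the root, enqueuing left then right child of each popped node:
  queue [28] -> pop 28, enqueue [10, 48], visited so far: [28]
  queue [10, 48] -> pop 10, enqueue [7, 21], visited so far: [28, 10]
  queue [48, 7, 21] -> pop 48, enqueue [36], visited so far: [28, 10, 48]
  queue [7, 21, 36] -> pop 7, enqueue [none], visited so far: [28, 10, 48, 7]
  queue [21, 36] -> pop 21, enqueue [22], visited so far: [28, 10, 48, 7, 21]
  queue [36, 22] -> pop 36, enqueue [34], visited so far: [28, 10, 48, 7, 21, 36]
  queue [22, 34] -> pop 22, enqueue [none], visited so far: [28, 10, 48, 7, 21, 36, 22]
  queue [34] -> pop 34, enqueue [none], visited so far: [28, 10, 48, 7, 21, 36, 22, 34]
Result: [28, 10, 48, 7, 21, 36, 22, 34]


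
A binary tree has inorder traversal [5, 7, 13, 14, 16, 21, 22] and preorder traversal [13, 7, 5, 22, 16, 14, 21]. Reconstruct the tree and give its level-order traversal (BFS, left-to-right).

Inorder:  [5, 7, 13, 14, 16, 21, 22]
Preorder: [13, 7, 5, 22, 16, 14, 21]
Algorithm: preorder visits root first, so consume preorder in order;
for each root, split the current inorder slice at that value into
left-subtree inorder and right-subtree inorder, then recurse.
Recursive splits:
  root=13; inorder splits into left=[5, 7], right=[14, 16, 21, 22]
  root=7; inorder splits into left=[5], right=[]
  root=5; inorder splits into left=[], right=[]
  root=22; inorder splits into left=[14, 16, 21], right=[]
  root=16; inorder splits into left=[14], right=[21]
  root=14; inorder splits into left=[], right=[]
  root=21; inorder splits into left=[], right=[]
Reconstructed level-order: [13, 7, 22, 5, 16, 14, 21]


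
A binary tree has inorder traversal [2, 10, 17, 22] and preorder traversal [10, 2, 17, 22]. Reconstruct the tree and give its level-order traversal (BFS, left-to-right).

Inorder:  [2, 10, 17, 22]
Preorder: [10, 2, 17, 22]
Algorithm: preorder visits root first, so consume preorder in order;
for each root, split the current inorder slice at that value into
left-subtree inorder and right-subtree inorder, then recurse.
Recursive splits:
  root=10; inorder splits into left=[2], right=[17, 22]
  root=2; inorder splits into left=[], right=[]
  root=17; inorder splits into left=[], right=[22]
  root=22; inorder splits into left=[], right=[]
Reconstructed level-order: [10, 2, 17, 22]


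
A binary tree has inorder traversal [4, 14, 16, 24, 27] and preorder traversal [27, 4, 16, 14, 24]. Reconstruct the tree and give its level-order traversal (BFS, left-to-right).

Inorder:  [4, 14, 16, 24, 27]
Preorder: [27, 4, 16, 14, 24]
Algorithm: preorder visits root first, so consume preorder in order;
for each root, split the current inorder slice at that value into
left-subtree inorder and right-subtree inorder, then recurse.
Recursive splits:
  root=27; inorder splits into left=[4, 14, 16, 24], right=[]
  root=4; inorder splits into left=[], right=[14, 16, 24]
  root=16; inorder splits into left=[14], right=[24]
  root=14; inorder splits into left=[], right=[]
  root=24; inorder splits into left=[], right=[]
Reconstructed level-order: [27, 4, 16, 14, 24]


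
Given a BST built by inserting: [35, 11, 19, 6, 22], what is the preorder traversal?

Tree insertion order: [35, 11, 19, 6, 22]
Tree (level-order array): [35, 11, None, 6, 19, None, None, None, 22]
Preorder traversal: [35, 11, 6, 19, 22]


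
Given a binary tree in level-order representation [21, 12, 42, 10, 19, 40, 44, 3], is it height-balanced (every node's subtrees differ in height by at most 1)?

Tree (level-order array): [21, 12, 42, 10, 19, 40, 44, 3]
Definition: a tree is height-balanced if, at every node, |h(left) - h(right)| <= 1 (empty subtree has height -1).
Bottom-up per-node check:
  node 3: h_left=-1, h_right=-1, diff=0 [OK], height=0
  node 10: h_left=0, h_right=-1, diff=1 [OK], height=1
  node 19: h_left=-1, h_right=-1, diff=0 [OK], height=0
  node 12: h_left=1, h_right=0, diff=1 [OK], height=2
  node 40: h_left=-1, h_right=-1, diff=0 [OK], height=0
  node 44: h_left=-1, h_right=-1, diff=0 [OK], height=0
  node 42: h_left=0, h_right=0, diff=0 [OK], height=1
  node 21: h_left=2, h_right=1, diff=1 [OK], height=3
All nodes satisfy the balance condition.
Result: Balanced


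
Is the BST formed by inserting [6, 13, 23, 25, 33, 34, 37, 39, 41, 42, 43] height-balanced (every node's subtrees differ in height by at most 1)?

Tree (level-order array): [6, None, 13, None, 23, None, 25, None, 33, None, 34, None, 37, None, 39, None, 41, None, 42, None, 43]
Definition: a tree is height-balanced if, at every node, |h(left) - h(right)| <= 1 (empty subtree has height -1).
Bottom-up per-node check:
  node 43: h_left=-1, h_right=-1, diff=0 [OK], height=0
  node 42: h_left=-1, h_right=0, diff=1 [OK], height=1
  node 41: h_left=-1, h_right=1, diff=2 [FAIL (|-1-1|=2 > 1)], height=2
  node 39: h_left=-1, h_right=2, diff=3 [FAIL (|-1-2|=3 > 1)], height=3
  node 37: h_left=-1, h_right=3, diff=4 [FAIL (|-1-3|=4 > 1)], height=4
  node 34: h_left=-1, h_right=4, diff=5 [FAIL (|-1-4|=5 > 1)], height=5
  node 33: h_left=-1, h_right=5, diff=6 [FAIL (|-1-5|=6 > 1)], height=6
  node 25: h_left=-1, h_right=6, diff=7 [FAIL (|-1-6|=7 > 1)], height=7
  node 23: h_left=-1, h_right=7, diff=8 [FAIL (|-1-7|=8 > 1)], height=8
  node 13: h_left=-1, h_right=8, diff=9 [FAIL (|-1-8|=9 > 1)], height=9
  node 6: h_left=-1, h_right=9, diff=10 [FAIL (|-1-9|=10 > 1)], height=10
Node 41 violates the condition: |-1 - 1| = 2 > 1.
Result: Not balanced


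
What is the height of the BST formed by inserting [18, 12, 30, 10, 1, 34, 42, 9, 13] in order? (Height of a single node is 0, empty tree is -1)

Insertion order: [18, 12, 30, 10, 1, 34, 42, 9, 13]
Tree (level-order array): [18, 12, 30, 10, 13, None, 34, 1, None, None, None, None, 42, None, 9]
Compute height bottom-up (empty subtree = -1):
  height(9) = 1 + max(-1, -1) = 0
  height(1) = 1 + max(-1, 0) = 1
  height(10) = 1 + max(1, -1) = 2
  height(13) = 1 + max(-1, -1) = 0
  height(12) = 1 + max(2, 0) = 3
  height(42) = 1 + max(-1, -1) = 0
  height(34) = 1 + max(-1, 0) = 1
  height(30) = 1 + max(-1, 1) = 2
  height(18) = 1 + max(3, 2) = 4
Height = 4


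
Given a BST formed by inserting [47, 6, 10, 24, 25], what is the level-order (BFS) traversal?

Tree insertion order: [47, 6, 10, 24, 25]
Tree (level-order array): [47, 6, None, None, 10, None, 24, None, 25]
BFS from the root, enqueuing left then right child of each popped node:
  queue [47] -> pop 47, enqueue [6], visited so far: [47]
  queue [6] -> pop 6, enqueue [10], visited so far: [47, 6]
  queue [10] -> pop 10, enqueue [24], visited so far: [47, 6, 10]
  queue [24] -> pop 24, enqueue [25], visited so far: [47, 6, 10, 24]
  queue [25] -> pop 25, enqueue [none], visited so far: [47, 6, 10, 24, 25]
Result: [47, 6, 10, 24, 25]


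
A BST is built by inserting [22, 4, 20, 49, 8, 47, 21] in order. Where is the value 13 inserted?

Starting tree (level order): [22, 4, 49, None, 20, 47, None, 8, 21]
Insertion path: 22 -> 4 -> 20 -> 8
Result: insert 13 as right child of 8
Final tree (level order): [22, 4, 49, None, 20, 47, None, 8, 21, None, None, None, 13]


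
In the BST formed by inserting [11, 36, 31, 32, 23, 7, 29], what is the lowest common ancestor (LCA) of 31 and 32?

Tree insertion order: [11, 36, 31, 32, 23, 7, 29]
Tree (level-order array): [11, 7, 36, None, None, 31, None, 23, 32, None, 29]
In a BST, the LCA of p=31, q=32 is the first node v on the
root-to-leaf path with p <= v <= q (go left if both < v, right if both > v).
Walk from root:
  at 11: both 31 and 32 > 11, go right
  at 36: both 31 and 32 < 36, go left
  at 31: 31 <= 31 <= 32, this is the LCA
LCA = 31


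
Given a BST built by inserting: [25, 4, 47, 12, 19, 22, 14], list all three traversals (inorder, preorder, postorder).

Tree insertion order: [25, 4, 47, 12, 19, 22, 14]
Tree (level-order array): [25, 4, 47, None, 12, None, None, None, 19, 14, 22]
Inorder (L, root, R): [4, 12, 14, 19, 22, 25, 47]
Preorder (root, L, R): [25, 4, 12, 19, 14, 22, 47]
Postorder (L, R, root): [14, 22, 19, 12, 4, 47, 25]


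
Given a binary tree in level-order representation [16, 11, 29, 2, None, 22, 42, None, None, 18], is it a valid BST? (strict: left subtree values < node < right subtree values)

Level-order array: [16, 11, 29, 2, None, 22, 42, None, None, 18]
Validate using subtree bounds (lo, hi): at each node, require lo < value < hi,
then recurse left with hi=value and right with lo=value.
Preorder trace (stopping at first violation):
  at node 16 with bounds (-inf, +inf): OK
  at node 11 with bounds (-inf, 16): OK
  at node 2 with bounds (-inf, 11): OK
  at node 29 with bounds (16, +inf): OK
  at node 22 with bounds (16, 29): OK
  at node 18 with bounds (16, 22): OK
  at node 42 with bounds (29, +inf): OK
No violation found at any node.
Result: Valid BST


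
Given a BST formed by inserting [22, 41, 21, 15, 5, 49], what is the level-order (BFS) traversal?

Tree insertion order: [22, 41, 21, 15, 5, 49]
Tree (level-order array): [22, 21, 41, 15, None, None, 49, 5]
BFS from the root, enqueuing left then right child of each popped node:
  queue [22] -> pop 22, enqueue [21, 41], visited so far: [22]
  queue [21, 41] -> pop 21, enqueue [15], visited so far: [22, 21]
  queue [41, 15] -> pop 41, enqueue [49], visited so far: [22, 21, 41]
  queue [15, 49] -> pop 15, enqueue [5], visited so far: [22, 21, 41, 15]
  queue [49, 5] -> pop 49, enqueue [none], visited so far: [22, 21, 41, 15, 49]
  queue [5] -> pop 5, enqueue [none], visited so far: [22, 21, 41, 15, 49, 5]
Result: [22, 21, 41, 15, 49, 5]


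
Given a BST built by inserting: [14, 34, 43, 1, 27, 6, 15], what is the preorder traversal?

Tree insertion order: [14, 34, 43, 1, 27, 6, 15]
Tree (level-order array): [14, 1, 34, None, 6, 27, 43, None, None, 15]
Preorder traversal: [14, 1, 6, 34, 27, 15, 43]


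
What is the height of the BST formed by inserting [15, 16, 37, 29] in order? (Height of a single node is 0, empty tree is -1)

Insertion order: [15, 16, 37, 29]
Tree (level-order array): [15, None, 16, None, 37, 29]
Compute height bottom-up (empty subtree = -1):
  height(29) = 1 + max(-1, -1) = 0
  height(37) = 1 + max(0, -1) = 1
  height(16) = 1 + max(-1, 1) = 2
  height(15) = 1 + max(-1, 2) = 3
Height = 3


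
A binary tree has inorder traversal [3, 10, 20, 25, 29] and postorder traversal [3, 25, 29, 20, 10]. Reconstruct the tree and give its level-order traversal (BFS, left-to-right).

Inorder:   [3, 10, 20, 25, 29]
Postorder: [3, 25, 29, 20, 10]
Algorithm: postorder visits root last, so walk postorder right-to-left;
each value is the root of the current inorder slice — split it at that
value, recurse on the right subtree first, then the left.
Recursive splits:
  root=10; inorder splits into left=[3], right=[20, 25, 29]
  root=20; inorder splits into left=[], right=[25, 29]
  root=29; inorder splits into left=[25], right=[]
  root=25; inorder splits into left=[], right=[]
  root=3; inorder splits into left=[], right=[]
Reconstructed level-order: [10, 3, 20, 29, 25]


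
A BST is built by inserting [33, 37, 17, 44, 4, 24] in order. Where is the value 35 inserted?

Starting tree (level order): [33, 17, 37, 4, 24, None, 44]
Insertion path: 33 -> 37
Result: insert 35 as left child of 37
Final tree (level order): [33, 17, 37, 4, 24, 35, 44]


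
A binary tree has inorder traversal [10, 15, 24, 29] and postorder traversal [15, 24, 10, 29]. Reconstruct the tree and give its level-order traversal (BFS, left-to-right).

Inorder:   [10, 15, 24, 29]
Postorder: [15, 24, 10, 29]
Algorithm: postorder visits root last, so walk postorder right-to-left;
each value is the root of the current inorder slice — split it at that
value, recurse on the right subtree first, then the left.
Recursive splits:
  root=29; inorder splits into left=[10, 15, 24], right=[]
  root=10; inorder splits into left=[], right=[15, 24]
  root=24; inorder splits into left=[15], right=[]
  root=15; inorder splits into left=[], right=[]
Reconstructed level-order: [29, 10, 24, 15]


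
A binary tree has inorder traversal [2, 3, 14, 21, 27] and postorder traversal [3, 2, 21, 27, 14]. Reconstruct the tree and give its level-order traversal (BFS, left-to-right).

Inorder:   [2, 3, 14, 21, 27]
Postorder: [3, 2, 21, 27, 14]
Algorithm: postorder visits root last, so walk postorder right-to-left;
each value is the root of the current inorder slice — split it at that
value, recurse on the right subtree first, then the left.
Recursive splits:
  root=14; inorder splits into left=[2, 3], right=[21, 27]
  root=27; inorder splits into left=[21], right=[]
  root=21; inorder splits into left=[], right=[]
  root=2; inorder splits into left=[], right=[3]
  root=3; inorder splits into left=[], right=[]
Reconstructed level-order: [14, 2, 27, 3, 21]


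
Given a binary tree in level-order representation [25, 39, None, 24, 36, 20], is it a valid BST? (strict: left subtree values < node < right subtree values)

Level-order array: [25, 39, None, 24, 36, 20]
Validate using subtree bounds (lo, hi): at each node, require lo < value < hi,
then recurse left with hi=value and right with lo=value.
Preorder trace (stopping at first violation):
  at node 25 with bounds (-inf, +inf): OK
  at node 39 with bounds (-inf, 25): VIOLATION
Node 39 violates its bound: not (-inf < 39 < 25).
Result: Not a valid BST


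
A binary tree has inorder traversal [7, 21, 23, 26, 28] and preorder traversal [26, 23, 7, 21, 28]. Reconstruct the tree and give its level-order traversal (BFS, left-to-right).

Inorder:  [7, 21, 23, 26, 28]
Preorder: [26, 23, 7, 21, 28]
Algorithm: preorder visits root first, so consume preorder in order;
for each root, split the current inorder slice at that value into
left-subtree inorder and right-subtree inorder, then recurse.
Recursive splits:
  root=26; inorder splits into left=[7, 21, 23], right=[28]
  root=23; inorder splits into left=[7, 21], right=[]
  root=7; inorder splits into left=[], right=[21]
  root=21; inorder splits into left=[], right=[]
  root=28; inorder splits into left=[], right=[]
Reconstructed level-order: [26, 23, 28, 7, 21]


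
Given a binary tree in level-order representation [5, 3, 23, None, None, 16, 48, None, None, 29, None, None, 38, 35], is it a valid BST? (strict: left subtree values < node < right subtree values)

Level-order array: [5, 3, 23, None, None, 16, 48, None, None, 29, None, None, 38, 35]
Validate using subtree bounds (lo, hi): at each node, require lo < value < hi,
then recurse left with hi=value and right with lo=value.
Preorder trace (stopping at first violation):
  at node 5 with bounds (-inf, +inf): OK
  at node 3 with bounds (-inf, 5): OK
  at node 23 with bounds (5, +inf): OK
  at node 16 with bounds (5, 23): OK
  at node 48 with bounds (23, +inf): OK
  at node 29 with bounds (23, 48): OK
  at node 38 with bounds (29, 48): OK
  at node 35 with bounds (29, 38): OK
No violation found at any node.
Result: Valid BST


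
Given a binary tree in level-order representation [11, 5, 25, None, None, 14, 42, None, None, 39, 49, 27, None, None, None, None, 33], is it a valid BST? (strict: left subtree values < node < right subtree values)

Level-order array: [11, 5, 25, None, None, 14, 42, None, None, 39, 49, 27, None, None, None, None, 33]
Validate using subtree bounds (lo, hi): at each node, require lo < value < hi,
then recurse left with hi=value and right with lo=value.
Preorder trace (stopping at first violation):
  at node 11 with bounds (-inf, +inf): OK
  at node 5 with bounds (-inf, 11): OK
  at node 25 with bounds (11, +inf): OK
  at node 14 with bounds (11, 25): OK
  at node 42 with bounds (25, +inf): OK
  at node 39 with bounds (25, 42): OK
  at node 27 with bounds (25, 39): OK
  at node 33 with bounds (27, 39): OK
  at node 49 with bounds (42, +inf): OK
No violation found at any node.
Result: Valid BST


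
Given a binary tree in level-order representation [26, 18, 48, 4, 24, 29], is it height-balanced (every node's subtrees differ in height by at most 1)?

Tree (level-order array): [26, 18, 48, 4, 24, 29]
Definition: a tree is height-balanced if, at every node, |h(left) - h(right)| <= 1 (empty subtree has height -1).
Bottom-up per-node check:
  node 4: h_left=-1, h_right=-1, diff=0 [OK], height=0
  node 24: h_left=-1, h_right=-1, diff=0 [OK], height=0
  node 18: h_left=0, h_right=0, diff=0 [OK], height=1
  node 29: h_left=-1, h_right=-1, diff=0 [OK], height=0
  node 48: h_left=0, h_right=-1, diff=1 [OK], height=1
  node 26: h_left=1, h_right=1, diff=0 [OK], height=2
All nodes satisfy the balance condition.
Result: Balanced


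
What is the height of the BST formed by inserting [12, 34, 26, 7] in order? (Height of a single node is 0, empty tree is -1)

Insertion order: [12, 34, 26, 7]
Tree (level-order array): [12, 7, 34, None, None, 26]
Compute height bottom-up (empty subtree = -1):
  height(7) = 1 + max(-1, -1) = 0
  height(26) = 1 + max(-1, -1) = 0
  height(34) = 1 + max(0, -1) = 1
  height(12) = 1 + max(0, 1) = 2
Height = 2


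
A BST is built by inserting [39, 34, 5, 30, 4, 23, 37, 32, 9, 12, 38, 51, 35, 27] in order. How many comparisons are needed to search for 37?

Search path for 37: 39 -> 34 -> 37
Found: True
Comparisons: 3


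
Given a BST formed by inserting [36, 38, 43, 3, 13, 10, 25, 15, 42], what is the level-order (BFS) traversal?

Tree insertion order: [36, 38, 43, 3, 13, 10, 25, 15, 42]
Tree (level-order array): [36, 3, 38, None, 13, None, 43, 10, 25, 42, None, None, None, 15]
BFS from the root, enqueuing left then right child of each popped node:
  queue [36] -> pop 36, enqueue [3, 38], visited so far: [36]
  queue [3, 38] -> pop 3, enqueue [13], visited so far: [36, 3]
  queue [38, 13] -> pop 38, enqueue [43], visited so far: [36, 3, 38]
  queue [13, 43] -> pop 13, enqueue [10, 25], visited so far: [36, 3, 38, 13]
  queue [43, 10, 25] -> pop 43, enqueue [42], visited so far: [36, 3, 38, 13, 43]
  queue [10, 25, 42] -> pop 10, enqueue [none], visited so far: [36, 3, 38, 13, 43, 10]
  queue [25, 42] -> pop 25, enqueue [15], visited so far: [36, 3, 38, 13, 43, 10, 25]
  queue [42, 15] -> pop 42, enqueue [none], visited so far: [36, 3, 38, 13, 43, 10, 25, 42]
  queue [15] -> pop 15, enqueue [none], visited so far: [36, 3, 38, 13, 43, 10, 25, 42, 15]
Result: [36, 3, 38, 13, 43, 10, 25, 42, 15]


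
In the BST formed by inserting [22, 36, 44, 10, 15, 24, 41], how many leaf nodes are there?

Tree built from: [22, 36, 44, 10, 15, 24, 41]
Tree (level-order array): [22, 10, 36, None, 15, 24, 44, None, None, None, None, 41]
Rule: A leaf has 0 children.
Per-node child counts:
  node 22: 2 child(ren)
  node 10: 1 child(ren)
  node 15: 0 child(ren)
  node 36: 2 child(ren)
  node 24: 0 child(ren)
  node 44: 1 child(ren)
  node 41: 0 child(ren)
Matching nodes: [15, 24, 41]
Count of leaf nodes: 3


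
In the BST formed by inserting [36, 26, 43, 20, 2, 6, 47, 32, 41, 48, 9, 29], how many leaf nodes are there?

Tree built from: [36, 26, 43, 20, 2, 6, 47, 32, 41, 48, 9, 29]
Tree (level-order array): [36, 26, 43, 20, 32, 41, 47, 2, None, 29, None, None, None, None, 48, None, 6, None, None, None, None, None, 9]
Rule: A leaf has 0 children.
Per-node child counts:
  node 36: 2 child(ren)
  node 26: 2 child(ren)
  node 20: 1 child(ren)
  node 2: 1 child(ren)
  node 6: 1 child(ren)
  node 9: 0 child(ren)
  node 32: 1 child(ren)
  node 29: 0 child(ren)
  node 43: 2 child(ren)
  node 41: 0 child(ren)
  node 47: 1 child(ren)
  node 48: 0 child(ren)
Matching nodes: [9, 29, 41, 48]
Count of leaf nodes: 4


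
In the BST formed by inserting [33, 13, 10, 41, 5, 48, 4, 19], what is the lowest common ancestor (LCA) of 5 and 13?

Tree insertion order: [33, 13, 10, 41, 5, 48, 4, 19]
Tree (level-order array): [33, 13, 41, 10, 19, None, 48, 5, None, None, None, None, None, 4]
In a BST, the LCA of p=5, q=13 is the first node v on the
root-to-leaf path with p <= v <= q (go left if both < v, right if both > v).
Walk from root:
  at 33: both 5 and 13 < 33, go left
  at 13: 5 <= 13 <= 13, this is the LCA
LCA = 13


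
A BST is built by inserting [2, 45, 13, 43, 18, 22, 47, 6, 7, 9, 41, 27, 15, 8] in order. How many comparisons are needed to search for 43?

Search path for 43: 2 -> 45 -> 13 -> 43
Found: True
Comparisons: 4


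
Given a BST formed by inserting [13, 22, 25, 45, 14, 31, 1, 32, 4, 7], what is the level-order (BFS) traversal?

Tree insertion order: [13, 22, 25, 45, 14, 31, 1, 32, 4, 7]
Tree (level-order array): [13, 1, 22, None, 4, 14, 25, None, 7, None, None, None, 45, None, None, 31, None, None, 32]
BFS from the root, enqueuing left then right child of each popped node:
  queue [13] -> pop 13, enqueue [1, 22], visited so far: [13]
  queue [1, 22] -> pop 1, enqueue [4], visited so far: [13, 1]
  queue [22, 4] -> pop 22, enqueue [14, 25], visited so far: [13, 1, 22]
  queue [4, 14, 25] -> pop 4, enqueue [7], visited so far: [13, 1, 22, 4]
  queue [14, 25, 7] -> pop 14, enqueue [none], visited so far: [13, 1, 22, 4, 14]
  queue [25, 7] -> pop 25, enqueue [45], visited so far: [13, 1, 22, 4, 14, 25]
  queue [7, 45] -> pop 7, enqueue [none], visited so far: [13, 1, 22, 4, 14, 25, 7]
  queue [45] -> pop 45, enqueue [31], visited so far: [13, 1, 22, 4, 14, 25, 7, 45]
  queue [31] -> pop 31, enqueue [32], visited so far: [13, 1, 22, 4, 14, 25, 7, 45, 31]
  queue [32] -> pop 32, enqueue [none], visited so far: [13, 1, 22, 4, 14, 25, 7, 45, 31, 32]
Result: [13, 1, 22, 4, 14, 25, 7, 45, 31, 32]


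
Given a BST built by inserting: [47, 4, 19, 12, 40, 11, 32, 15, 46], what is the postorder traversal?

Tree insertion order: [47, 4, 19, 12, 40, 11, 32, 15, 46]
Tree (level-order array): [47, 4, None, None, 19, 12, 40, 11, 15, 32, 46]
Postorder traversal: [11, 15, 12, 32, 46, 40, 19, 4, 47]


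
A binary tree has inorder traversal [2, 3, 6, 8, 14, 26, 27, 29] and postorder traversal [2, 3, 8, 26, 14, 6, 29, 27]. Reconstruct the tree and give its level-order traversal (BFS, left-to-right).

Inorder:   [2, 3, 6, 8, 14, 26, 27, 29]
Postorder: [2, 3, 8, 26, 14, 6, 29, 27]
Algorithm: postorder visits root last, so walk postorder right-to-left;
each value is the root of the current inorder slice — split it at that
value, recurse on the right subtree first, then the left.
Recursive splits:
  root=27; inorder splits into left=[2, 3, 6, 8, 14, 26], right=[29]
  root=29; inorder splits into left=[], right=[]
  root=6; inorder splits into left=[2, 3], right=[8, 14, 26]
  root=14; inorder splits into left=[8], right=[26]
  root=26; inorder splits into left=[], right=[]
  root=8; inorder splits into left=[], right=[]
  root=3; inorder splits into left=[2], right=[]
  root=2; inorder splits into left=[], right=[]
Reconstructed level-order: [27, 6, 29, 3, 14, 2, 8, 26]


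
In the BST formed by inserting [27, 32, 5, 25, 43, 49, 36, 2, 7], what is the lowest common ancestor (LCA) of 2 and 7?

Tree insertion order: [27, 32, 5, 25, 43, 49, 36, 2, 7]
Tree (level-order array): [27, 5, 32, 2, 25, None, 43, None, None, 7, None, 36, 49]
In a BST, the LCA of p=2, q=7 is the first node v on the
root-to-leaf path with p <= v <= q (go left if both < v, right if both > v).
Walk from root:
  at 27: both 2 and 7 < 27, go left
  at 5: 2 <= 5 <= 7, this is the LCA
LCA = 5


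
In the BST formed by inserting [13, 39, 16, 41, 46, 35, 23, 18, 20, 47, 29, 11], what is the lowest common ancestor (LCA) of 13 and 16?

Tree insertion order: [13, 39, 16, 41, 46, 35, 23, 18, 20, 47, 29, 11]
Tree (level-order array): [13, 11, 39, None, None, 16, 41, None, 35, None, 46, 23, None, None, 47, 18, 29, None, None, None, 20]
In a BST, the LCA of p=13, q=16 is the first node v on the
root-to-leaf path with p <= v <= q (go left if both < v, right if both > v).
Walk from root:
  at 13: 13 <= 13 <= 16, this is the LCA
LCA = 13


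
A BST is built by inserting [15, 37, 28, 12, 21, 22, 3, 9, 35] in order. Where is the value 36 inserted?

Starting tree (level order): [15, 12, 37, 3, None, 28, None, None, 9, 21, 35, None, None, None, 22]
Insertion path: 15 -> 37 -> 28 -> 35
Result: insert 36 as right child of 35
Final tree (level order): [15, 12, 37, 3, None, 28, None, None, 9, 21, 35, None, None, None, 22, None, 36]


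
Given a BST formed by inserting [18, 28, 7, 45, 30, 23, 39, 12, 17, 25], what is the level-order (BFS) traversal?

Tree insertion order: [18, 28, 7, 45, 30, 23, 39, 12, 17, 25]
Tree (level-order array): [18, 7, 28, None, 12, 23, 45, None, 17, None, 25, 30, None, None, None, None, None, None, 39]
BFS from the root, enqueuing left then right child of each popped node:
  queue [18] -> pop 18, enqueue [7, 28], visited so far: [18]
  queue [7, 28] -> pop 7, enqueue [12], visited so far: [18, 7]
  queue [28, 12] -> pop 28, enqueue [23, 45], visited so far: [18, 7, 28]
  queue [12, 23, 45] -> pop 12, enqueue [17], visited so far: [18, 7, 28, 12]
  queue [23, 45, 17] -> pop 23, enqueue [25], visited so far: [18, 7, 28, 12, 23]
  queue [45, 17, 25] -> pop 45, enqueue [30], visited so far: [18, 7, 28, 12, 23, 45]
  queue [17, 25, 30] -> pop 17, enqueue [none], visited so far: [18, 7, 28, 12, 23, 45, 17]
  queue [25, 30] -> pop 25, enqueue [none], visited so far: [18, 7, 28, 12, 23, 45, 17, 25]
  queue [30] -> pop 30, enqueue [39], visited so far: [18, 7, 28, 12, 23, 45, 17, 25, 30]
  queue [39] -> pop 39, enqueue [none], visited so far: [18, 7, 28, 12, 23, 45, 17, 25, 30, 39]
Result: [18, 7, 28, 12, 23, 45, 17, 25, 30, 39]


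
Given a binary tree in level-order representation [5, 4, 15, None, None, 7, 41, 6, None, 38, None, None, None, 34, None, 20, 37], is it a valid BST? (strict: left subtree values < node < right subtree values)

Level-order array: [5, 4, 15, None, None, 7, 41, 6, None, 38, None, None, None, 34, None, 20, 37]
Validate using subtree bounds (lo, hi): at each node, require lo < value < hi,
then recurse left with hi=value and right with lo=value.
Preorder trace (stopping at first violation):
  at node 5 with bounds (-inf, +inf): OK
  at node 4 with bounds (-inf, 5): OK
  at node 15 with bounds (5, +inf): OK
  at node 7 with bounds (5, 15): OK
  at node 6 with bounds (5, 7): OK
  at node 41 with bounds (15, +inf): OK
  at node 38 with bounds (15, 41): OK
  at node 34 with bounds (15, 38): OK
  at node 20 with bounds (15, 34): OK
  at node 37 with bounds (34, 38): OK
No violation found at any node.
Result: Valid BST


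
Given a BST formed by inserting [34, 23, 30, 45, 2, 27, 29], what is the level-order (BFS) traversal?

Tree insertion order: [34, 23, 30, 45, 2, 27, 29]
Tree (level-order array): [34, 23, 45, 2, 30, None, None, None, None, 27, None, None, 29]
BFS from the root, enqueuing left then right child of each popped node:
  queue [34] -> pop 34, enqueue [23, 45], visited so far: [34]
  queue [23, 45] -> pop 23, enqueue [2, 30], visited so far: [34, 23]
  queue [45, 2, 30] -> pop 45, enqueue [none], visited so far: [34, 23, 45]
  queue [2, 30] -> pop 2, enqueue [none], visited so far: [34, 23, 45, 2]
  queue [30] -> pop 30, enqueue [27], visited so far: [34, 23, 45, 2, 30]
  queue [27] -> pop 27, enqueue [29], visited so far: [34, 23, 45, 2, 30, 27]
  queue [29] -> pop 29, enqueue [none], visited so far: [34, 23, 45, 2, 30, 27, 29]
Result: [34, 23, 45, 2, 30, 27, 29]


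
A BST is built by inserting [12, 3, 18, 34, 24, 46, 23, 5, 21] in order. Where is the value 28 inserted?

Starting tree (level order): [12, 3, 18, None, 5, None, 34, None, None, 24, 46, 23, None, None, None, 21]
Insertion path: 12 -> 18 -> 34 -> 24
Result: insert 28 as right child of 24
Final tree (level order): [12, 3, 18, None, 5, None, 34, None, None, 24, 46, 23, 28, None, None, 21]


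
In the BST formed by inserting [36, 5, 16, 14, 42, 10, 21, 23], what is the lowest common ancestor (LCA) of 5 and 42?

Tree insertion order: [36, 5, 16, 14, 42, 10, 21, 23]
Tree (level-order array): [36, 5, 42, None, 16, None, None, 14, 21, 10, None, None, 23]
In a BST, the LCA of p=5, q=42 is the first node v on the
root-to-leaf path with p <= v <= q (go left if both < v, right if both > v).
Walk from root:
  at 36: 5 <= 36 <= 42, this is the LCA
LCA = 36


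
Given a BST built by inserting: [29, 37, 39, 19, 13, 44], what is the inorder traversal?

Tree insertion order: [29, 37, 39, 19, 13, 44]
Tree (level-order array): [29, 19, 37, 13, None, None, 39, None, None, None, 44]
Inorder traversal: [13, 19, 29, 37, 39, 44]


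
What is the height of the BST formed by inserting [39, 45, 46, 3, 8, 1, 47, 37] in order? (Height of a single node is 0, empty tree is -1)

Insertion order: [39, 45, 46, 3, 8, 1, 47, 37]
Tree (level-order array): [39, 3, 45, 1, 8, None, 46, None, None, None, 37, None, 47]
Compute height bottom-up (empty subtree = -1):
  height(1) = 1 + max(-1, -1) = 0
  height(37) = 1 + max(-1, -1) = 0
  height(8) = 1 + max(-1, 0) = 1
  height(3) = 1 + max(0, 1) = 2
  height(47) = 1 + max(-1, -1) = 0
  height(46) = 1 + max(-1, 0) = 1
  height(45) = 1 + max(-1, 1) = 2
  height(39) = 1 + max(2, 2) = 3
Height = 3


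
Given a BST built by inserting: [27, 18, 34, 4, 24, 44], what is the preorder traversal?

Tree insertion order: [27, 18, 34, 4, 24, 44]
Tree (level-order array): [27, 18, 34, 4, 24, None, 44]
Preorder traversal: [27, 18, 4, 24, 34, 44]


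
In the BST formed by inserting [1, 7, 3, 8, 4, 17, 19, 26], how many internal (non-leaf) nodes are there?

Tree built from: [1, 7, 3, 8, 4, 17, 19, 26]
Tree (level-order array): [1, None, 7, 3, 8, None, 4, None, 17, None, None, None, 19, None, 26]
Rule: An internal node has at least one child.
Per-node child counts:
  node 1: 1 child(ren)
  node 7: 2 child(ren)
  node 3: 1 child(ren)
  node 4: 0 child(ren)
  node 8: 1 child(ren)
  node 17: 1 child(ren)
  node 19: 1 child(ren)
  node 26: 0 child(ren)
Matching nodes: [1, 7, 3, 8, 17, 19]
Count of internal (non-leaf) nodes: 6


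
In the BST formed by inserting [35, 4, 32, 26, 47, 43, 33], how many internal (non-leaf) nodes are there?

Tree built from: [35, 4, 32, 26, 47, 43, 33]
Tree (level-order array): [35, 4, 47, None, 32, 43, None, 26, 33]
Rule: An internal node has at least one child.
Per-node child counts:
  node 35: 2 child(ren)
  node 4: 1 child(ren)
  node 32: 2 child(ren)
  node 26: 0 child(ren)
  node 33: 0 child(ren)
  node 47: 1 child(ren)
  node 43: 0 child(ren)
Matching nodes: [35, 4, 32, 47]
Count of internal (non-leaf) nodes: 4


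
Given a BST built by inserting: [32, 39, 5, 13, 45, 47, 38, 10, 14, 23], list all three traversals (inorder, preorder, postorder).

Tree insertion order: [32, 39, 5, 13, 45, 47, 38, 10, 14, 23]
Tree (level-order array): [32, 5, 39, None, 13, 38, 45, 10, 14, None, None, None, 47, None, None, None, 23]
Inorder (L, root, R): [5, 10, 13, 14, 23, 32, 38, 39, 45, 47]
Preorder (root, L, R): [32, 5, 13, 10, 14, 23, 39, 38, 45, 47]
Postorder (L, R, root): [10, 23, 14, 13, 5, 38, 47, 45, 39, 32]


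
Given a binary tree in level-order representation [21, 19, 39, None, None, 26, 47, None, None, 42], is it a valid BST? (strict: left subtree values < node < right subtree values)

Level-order array: [21, 19, 39, None, None, 26, 47, None, None, 42]
Validate using subtree bounds (lo, hi): at each node, require lo < value < hi,
then recurse left with hi=value and right with lo=value.
Preorder trace (stopping at first violation):
  at node 21 with bounds (-inf, +inf): OK
  at node 19 with bounds (-inf, 21): OK
  at node 39 with bounds (21, +inf): OK
  at node 26 with bounds (21, 39): OK
  at node 47 with bounds (39, +inf): OK
  at node 42 with bounds (39, 47): OK
No violation found at any node.
Result: Valid BST


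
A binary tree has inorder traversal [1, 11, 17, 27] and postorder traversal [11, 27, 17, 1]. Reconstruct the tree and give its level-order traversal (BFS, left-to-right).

Inorder:   [1, 11, 17, 27]
Postorder: [11, 27, 17, 1]
Algorithm: postorder visits root last, so walk postorder right-to-left;
each value is the root of the current inorder slice — split it at that
value, recurse on the right subtree first, then the left.
Recursive splits:
  root=1; inorder splits into left=[], right=[11, 17, 27]
  root=17; inorder splits into left=[11], right=[27]
  root=27; inorder splits into left=[], right=[]
  root=11; inorder splits into left=[], right=[]
Reconstructed level-order: [1, 17, 11, 27]


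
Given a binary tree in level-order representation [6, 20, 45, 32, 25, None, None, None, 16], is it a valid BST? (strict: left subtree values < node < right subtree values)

Level-order array: [6, 20, 45, 32, 25, None, None, None, 16]
Validate using subtree bounds (lo, hi): at each node, require lo < value < hi,
then recurse left with hi=value and right with lo=value.
Preorder trace (stopping at first violation):
  at node 6 with bounds (-inf, +inf): OK
  at node 20 with bounds (-inf, 6): VIOLATION
Node 20 violates its bound: not (-inf < 20 < 6).
Result: Not a valid BST


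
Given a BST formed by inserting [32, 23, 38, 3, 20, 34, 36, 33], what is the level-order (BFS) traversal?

Tree insertion order: [32, 23, 38, 3, 20, 34, 36, 33]
Tree (level-order array): [32, 23, 38, 3, None, 34, None, None, 20, 33, 36]
BFS from the root, enqueuing left then right child of each popped node:
  queue [32] -> pop 32, enqueue [23, 38], visited so far: [32]
  queue [23, 38] -> pop 23, enqueue [3], visited so far: [32, 23]
  queue [38, 3] -> pop 38, enqueue [34], visited so far: [32, 23, 38]
  queue [3, 34] -> pop 3, enqueue [20], visited so far: [32, 23, 38, 3]
  queue [34, 20] -> pop 34, enqueue [33, 36], visited so far: [32, 23, 38, 3, 34]
  queue [20, 33, 36] -> pop 20, enqueue [none], visited so far: [32, 23, 38, 3, 34, 20]
  queue [33, 36] -> pop 33, enqueue [none], visited so far: [32, 23, 38, 3, 34, 20, 33]
  queue [36] -> pop 36, enqueue [none], visited so far: [32, 23, 38, 3, 34, 20, 33, 36]
Result: [32, 23, 38, 3, 34, 20, 33, 36]


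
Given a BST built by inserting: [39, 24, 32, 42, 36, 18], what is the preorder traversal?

Tree insertion order: [39, 24, 32, 42, 36, 18]
Tree (level-order array): [39, 24, 42, 18, 32, None, None, None, None, None, 36]
Preorder traversal: [39, 24, 18, 32, 36, 42]


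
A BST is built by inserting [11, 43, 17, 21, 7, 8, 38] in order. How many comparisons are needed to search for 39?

Search path for 39: 11 -> 43 -> 17 -> 21 -> 38
Found: False
Comparisons: 5


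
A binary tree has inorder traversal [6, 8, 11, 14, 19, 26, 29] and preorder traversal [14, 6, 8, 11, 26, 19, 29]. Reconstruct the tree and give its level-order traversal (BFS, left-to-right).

Inorder:  [6, 8, 11, 14, 19, 26, 29]
Preorder: [14, 6, 8, 11, 26, 19, 29]
Algorithm: preorder visits root first, so consume preorder in order;
for each root, split the current inorder slice at that value into
left-subtree inorder and right-subtree inorder, then recurse.
Recursive splits:
  root=14; inorder splits into left=[6, 8, 11], right=[19, 26, 29]
  root=6; inorder splits into left=[], right=[8, 11]
  root=8; inorder splits into left=[], right=[11]
  root=11; inorder splits into left=[], right=[]
  root=26; inorder splits into left=[19], right=[29]
  root=19; inorder splits into left=[], right=[]
  root=29; inorder splits into left=[], right=[]
Reconstructed level-order: [14, 6, 26, 8, 19, 29, 11]


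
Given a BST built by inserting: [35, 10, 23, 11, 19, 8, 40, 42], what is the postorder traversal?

Tree insertion order: [35, 10, 23, 11, 19, 8, 40, 42]
Tree (level-order array): [35, 10, 40, 8, 23, None, 42, None, None, 11, None, None, None, None, 19]
Postorder traversal: [8, 19, 11, 23, 10, 42, 40, 35]


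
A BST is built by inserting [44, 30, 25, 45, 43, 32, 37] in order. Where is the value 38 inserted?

Starting tree (level order): [44, 30, 45, 25, 43, None, None, None, None, 32, None, None, 37]
Insertion path: 44 -> 30 -> 43 -> 32 -> 37
Result: insert 38 as right child of 37
Final tree (level order): [44, 30, 45, 25, 43, None, None, None, None, 32, None, None, 37, None, 38]


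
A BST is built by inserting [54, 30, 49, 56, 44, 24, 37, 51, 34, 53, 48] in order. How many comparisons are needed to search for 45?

Search path for 45: 54 -> 30 -> 49 -> 44 -> 48
Found: False
Comparisons: 5


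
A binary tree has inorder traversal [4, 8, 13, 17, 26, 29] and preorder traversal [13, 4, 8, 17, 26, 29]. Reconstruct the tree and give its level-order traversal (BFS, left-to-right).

Inorder:  [4, 8, 13, 17, 26, 29]
Preorder: [13, 4, 8, 17, 26, 29]
Algorithm: preorder visits root first, so consume preorder in order;
for each root, split the current inorder slice at that value into
left-subtree inorder and right-subtree inorder, then recurse.
Recursive splits:
  root=13; inorder splits into left=[4, 8], right=[17, 26, 29]
  root=4; inorder splits into left=[], right=[8]
  root=8; inorder splits into left=[], right=[]
  root=17; inorder splits into left=[], right=[26, 29]
  root=26; inorder splits into left=[], right=[29]
  root=29; inorder splits into left=[], right=[]
Reconstructed level-order: [13, 4, 17, 8, 26, 29]


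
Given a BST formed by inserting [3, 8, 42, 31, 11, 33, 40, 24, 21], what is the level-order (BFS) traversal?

Tree insertion order: [3, 8, 42, 31, 11, 33, 40, 24, 21]
Tree (level-order array): [3, None, 8, None, 42, 31, None, 11, 33, None, 24, None, 40, 21]
BFS from the root, enqueuing left then right child of each popped node:
  queue [3] -> pop 3, enqueue [8], visited so far: [3]
  queue [8] -> pop 8, enqueue [42], visited so far: [3, 8]
  queue [42] -> pop 42, enqueue [31], visited so far: [3, 8, 42]
  queue [31] -> pop 31, enqueue [11, 33], visited so far: [3, 8, 42, 31]
  queue [11, 33] -> pop 11, enqueue [24], visited so far: [3, 8, 42, 31, 11]
  queue [33, 24] -> pop 33, enqueue [40], visited so far: [3, 8, 42, 31, 11, 33]
  queue [24, 40] -> pop 24, enqueue [21], visited so far: [3, 8, 42, 31, 11, 33, 24]
  queue [40, 21] -> pop 40, enqueue [none], visited so far: [3, 8, 42, 31, 11, 33, 24, 40]
  queue [21] -> pop 21, enqueue [none], visited so far: [3, 8, 42, 31, 11, 33, 24, 40, 21]
Result: [3, 8, 42, 31, 11, 33, 24, 40, 21]


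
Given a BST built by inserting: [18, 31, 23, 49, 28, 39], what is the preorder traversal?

Tree insertion order: [18, 31, 23, 49, 28, 39]
Tree (level-order array): [18, None, 31, 23, 49, None, 28, 39]
Preorder traversal: [18, 31, 23, 28, 49, 39]


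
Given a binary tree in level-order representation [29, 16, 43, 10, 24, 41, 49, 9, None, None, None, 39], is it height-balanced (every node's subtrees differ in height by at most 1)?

Tree (level-order array): [29, 16, 43, 10, 24, 41, 49, 9, None, None, None, 39]
Definition: a tree is height-balanced if, at every node, |h(left) - h(right)| <= 1 (empty subtree has height -1).
Bottom-up per-node check:
  node 9: h_left=-1, h_right=-1, diff=0 [OK], height=0
  node 10: h_left=0, h_right=-1, diff=1 [OK], height=1
  node 24: h_left=-1, h_right=-1, diff=0 [OK], height=0
  node 16: h_left=1, h_right=0, diff=1 [OK], height=2
  node 39: h_left=-1, h_right=-1, diff=0 [OK], height=0
  node 41: h_left=0, h_right=-1, diff=1 [OK], height=1
  node 49: h_left=-1, h_right=-1, diff=0 [OK], height=0
  node 43: h_left=1, h_right=0, diff=1 [OK], height=2
  node 29: h_left=2, h_right=2, diff=0 [OK], height=3
All nodes satisfy the balance condition.
Result: Balanced


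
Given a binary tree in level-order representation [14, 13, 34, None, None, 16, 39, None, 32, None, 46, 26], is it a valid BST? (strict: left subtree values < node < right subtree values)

Level-order array: [14, 13, 34, None, None, 16, 39, None, 32, None, 46, 26]
Validate using subtree bounds (lo, hi): at each node, require lo < value < hi,
then recurse left with hi=value and right with lo=value.
Preorder trace (stopping at first violation):
  at node 14 with bounds (-inf, +inf): OK
  at node 13 with bounds (-inf, 14): OK
  at node 34 with bounds (14, +inf): OK
  at node 16 with bounds (14, 34): OK
  at node 32 with bounds (16, 34): OK
  at node 26 with bounds (16, 32): OK
  at node 39 with bounds (34, +inf): OK
  at node 46 with bounds (39, +inf): OK
No violation found at any node.
Result: Valid BST
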